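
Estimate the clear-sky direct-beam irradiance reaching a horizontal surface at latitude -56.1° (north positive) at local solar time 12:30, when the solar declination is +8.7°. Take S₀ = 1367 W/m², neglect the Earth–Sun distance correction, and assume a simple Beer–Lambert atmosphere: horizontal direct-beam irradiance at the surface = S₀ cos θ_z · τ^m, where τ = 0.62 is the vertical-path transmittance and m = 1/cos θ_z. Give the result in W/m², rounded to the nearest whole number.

Hour angle H = 15° × (12.5 − 12) = 7.50°.
cos θ_z = sin φ sin δ + cos φ cos δ cos H = (-0.8300)(0.1513) + (0.5577)(0.9885)(0.9914) = 0.4210.
Air mass m = 1/cos θ_z = 1/0.4210 = 2.375; τ^m = 0.62^2.375 = 0.3213.
Surface direct beam = 1367 × 0.4210 × 0.3213 = 184.91 W/m².

185 W/m²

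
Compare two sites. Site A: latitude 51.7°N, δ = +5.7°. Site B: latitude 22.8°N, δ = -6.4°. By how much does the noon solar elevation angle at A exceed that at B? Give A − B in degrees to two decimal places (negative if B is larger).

A: 90° − |51.7 − (5.7)| = 44.00°.
B: 90° − |22.8 − (-6.4)| = 60.80°.
A − B = 44.00 − 60.80 = -16.80°.

-16.80°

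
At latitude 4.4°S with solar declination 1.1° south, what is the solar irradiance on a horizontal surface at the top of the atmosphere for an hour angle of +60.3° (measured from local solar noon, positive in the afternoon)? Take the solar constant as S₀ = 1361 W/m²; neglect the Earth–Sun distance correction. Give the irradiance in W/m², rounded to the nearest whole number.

674 W/m²

cos θ_z = sin(-4.4°) sin(-1.1°) + cos(-4.4°) cos(-1.1°) cos(60.30°) = 0.0015 + 0.4939 = 0.4954.
Top-of-atmosphere irradiance = S₀ cos θ_z = 1361 × 0.4954 = 674.24 W/m².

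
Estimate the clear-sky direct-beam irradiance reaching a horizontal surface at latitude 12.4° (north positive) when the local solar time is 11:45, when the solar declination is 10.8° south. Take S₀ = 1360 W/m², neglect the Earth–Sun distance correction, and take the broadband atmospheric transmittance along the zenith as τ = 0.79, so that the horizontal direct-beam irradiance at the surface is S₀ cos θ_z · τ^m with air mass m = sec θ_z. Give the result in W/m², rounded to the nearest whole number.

Hour angle H = 15° × (11.75 − 12) = -3.75°.
cos θ_z = sin(12.4°) sin(-10.8°) + cos(12.4°) cos(-10.8°) cos(-3.75°) = -0.0402 + 0.9573 = 0.9171.
Air mass m = 1/cos θ_z = 1/0.9171 = 1.090; τ^m = 0.79^1.090 = 0.7734.
Surface direct beam = 1360 × 0.9171 × 0.7734 = 964.63 W/m².

965 W/m²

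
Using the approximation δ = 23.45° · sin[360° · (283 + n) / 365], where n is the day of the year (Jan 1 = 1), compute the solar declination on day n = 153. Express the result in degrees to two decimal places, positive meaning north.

+22.04°

360 × (283 + 153) / 365 = 430.027°; sin(430.027°) = 0.9399.
δ = 23.45 × 0.9399 = 22.041° ≈ +22.04°.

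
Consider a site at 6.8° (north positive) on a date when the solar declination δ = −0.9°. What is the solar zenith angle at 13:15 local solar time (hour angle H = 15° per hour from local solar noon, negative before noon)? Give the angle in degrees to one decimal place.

Hour angle H = 15° × (13.25 − 12) = 18.75°.
cos θ_z = sin(6.8°) sin(-0.9°) + cos(6.8°) cos(-0.9°) cos(18.75°) = -0.0019 + 0.9402 = 0.9383.
θ_z = arccos(0.9383) = 20.23°.

20.2°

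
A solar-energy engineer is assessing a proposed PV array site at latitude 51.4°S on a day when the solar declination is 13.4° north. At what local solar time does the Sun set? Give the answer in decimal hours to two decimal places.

−tan φ tan δ = −(-1.2527)(0.2382) = 0.2984; H_s = arccos(0.2984) = 72.64°.
Sunset is at 12 + H_s/15 = 12 + 4.843 = 16.843 h local solar time.

16.84 h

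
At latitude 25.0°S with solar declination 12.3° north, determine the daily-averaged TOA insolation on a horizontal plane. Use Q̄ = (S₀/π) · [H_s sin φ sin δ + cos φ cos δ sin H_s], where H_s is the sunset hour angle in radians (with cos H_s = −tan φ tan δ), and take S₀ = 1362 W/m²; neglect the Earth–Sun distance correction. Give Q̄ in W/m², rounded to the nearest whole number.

The sunset hour angle satisfies cos H_s = −tan φ tan δ = 0.1017, giving H_s = 84.16°. In radians, H_s = 1.4689.
H_s sin φ sin δ = 1.4689 × -0.4226 × 0.2130 = -0.1322.
cos φ cos δ sin H_s = 0.9063 × 0.9770 × 0.9948 = 0.8809.
Q̄ = (1362/π) × (-0.1322 + 0.8809) = 433.54 × 0.7487 = 324.59 W/m².

325 W/m²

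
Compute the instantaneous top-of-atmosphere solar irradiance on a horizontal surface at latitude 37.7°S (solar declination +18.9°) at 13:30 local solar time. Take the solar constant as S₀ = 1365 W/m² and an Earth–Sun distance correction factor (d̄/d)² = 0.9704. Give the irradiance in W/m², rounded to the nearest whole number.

654 W/m²

Hour angle H = 15° × (13.5 − 12) = 22.50°.
cos θ_z = sin φ sin δ + cos φ cos δ cos H = (-0.6115)(0.3239) + (0.7912)(0.9461)(0.9239) = 0.4935.
Top-of-atmosphere irradiance = S₀ (d̄/d)² cos θ_z = 1365 × 0.9704 × 0.4935 = 653.69 W/m².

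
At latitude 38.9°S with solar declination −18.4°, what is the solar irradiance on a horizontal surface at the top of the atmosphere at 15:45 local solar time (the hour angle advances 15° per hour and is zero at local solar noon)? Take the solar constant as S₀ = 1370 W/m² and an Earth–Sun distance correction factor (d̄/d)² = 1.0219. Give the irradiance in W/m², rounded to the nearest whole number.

Hour angle H = 15° × (15.75 − 12) = 56.25°.
cos θ_z = sin(-38.9°) sin(-18.4°) + cos(-38.9°) cos(-18.4°) cos(56.25°) = 0.1982 + 0.4103 = 0.6085.
Top-of-atmosphere irradiance = S₀ (d̄/d)² cos θ_z = 1370 × 1.0219 × 0.6085 = 851.90 W/m².

852 W/m²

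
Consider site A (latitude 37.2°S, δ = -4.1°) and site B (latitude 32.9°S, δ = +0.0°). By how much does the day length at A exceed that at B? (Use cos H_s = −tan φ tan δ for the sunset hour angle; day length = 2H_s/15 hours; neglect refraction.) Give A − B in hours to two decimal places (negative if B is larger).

+0.42 h

A: H_s = arccos(−tan -37.2° · tan -4.1°) = 93.12°, so 2H_s/15 = 12.4160 h.
B: H_s = arccos(−tan -32.9° · tan 0.0°) = 90.00°, so 2H_s/15 = 12.0000 h.
A − B = 12.4160 − 12.0000 = 0.4160 h.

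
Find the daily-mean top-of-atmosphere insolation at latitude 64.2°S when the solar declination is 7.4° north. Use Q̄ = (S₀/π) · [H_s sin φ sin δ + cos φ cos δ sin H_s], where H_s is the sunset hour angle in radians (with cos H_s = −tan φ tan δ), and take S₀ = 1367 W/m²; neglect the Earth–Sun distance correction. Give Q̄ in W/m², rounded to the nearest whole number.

115 W/m²

cos H_s = −tan(-64.2°) · tan(7.4°) = 0.2687, so H_s = arccos(0.2687) = 74.41°. In radians, H_s = 1.2987.
H_s sin φ sin δ = 1.2987 × -0.9003 × 0.1288 = -0.1506.
cos φ cos δ sin H_s = 0.4352 × 0.9917 × 0.9632 = 0.4157.
Q̄ = (1367/π) × (-0.1506 + 0.4157) = 435.13 × 0.2651 = 115.35 W/m².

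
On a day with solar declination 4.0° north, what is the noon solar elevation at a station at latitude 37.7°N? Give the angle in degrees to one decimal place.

56.3°

At local solar noon the hour angle is zero, so the elevation is 90° − |φ − δ| = 90° − |37.7° − (4.0°)| = 90° − 33.7° = 56.3°.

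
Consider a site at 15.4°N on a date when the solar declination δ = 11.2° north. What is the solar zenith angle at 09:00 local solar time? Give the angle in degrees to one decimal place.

Hour angle H = 15° × (9 − 12) = -45.00°.
cos θ_z = sin φ sin δ + cos φ cos δ cos H = (0.2656)(0.1942) + (0.9641)(0.9810)(0.7071) = 0.7203.
θ_z = arccos(0.7203) = 43.92°.

43.9°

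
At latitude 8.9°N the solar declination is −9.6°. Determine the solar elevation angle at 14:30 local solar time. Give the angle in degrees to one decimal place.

Hour angle H = 15° × (14.5 − 12) = 37.50°.
With φ = 8.9°, δ = -9.6°, H = 37.50°: sin φ sin δ = -0.0258, cos φ cos δ cos H = 0.7728, so cos θ_z = 0.7470.
θ_z = arccos(0.7470) = 41.67°, so the elevation is 90° − 41.67° = 48.33°.

48.3°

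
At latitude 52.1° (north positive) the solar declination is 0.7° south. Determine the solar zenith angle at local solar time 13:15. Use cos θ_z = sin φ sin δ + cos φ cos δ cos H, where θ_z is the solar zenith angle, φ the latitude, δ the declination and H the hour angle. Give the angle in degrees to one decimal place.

55.1°

Hour angle H = 15° × (13.25 − 12) = 18.75°.
With φ = 52.1°, δ = -0.7°, H = 18.75°: sin φ sin δ = -0.0096, cos φ cos δ cos H = 0.5816, so cos θ_z = 0.5720.
θ_z = arccos(0.5720) = 55.11°.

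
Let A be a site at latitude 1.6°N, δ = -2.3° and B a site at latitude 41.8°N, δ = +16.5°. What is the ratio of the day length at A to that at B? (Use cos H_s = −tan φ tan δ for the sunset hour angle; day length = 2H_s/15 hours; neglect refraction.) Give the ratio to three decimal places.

0.854

A: H_s = arccos(−tan 1.6° · tan -2.3°) = 89.94°, so 2H_s/15 = 11.9920 h.
B: H_s = arccos(−tan 41.8° · tan 16.5°) = 105.36°, so 2H_s/15 = 14.0480 h.
Ratio A/B = 11.9920 / 14.0480 = 0.8536.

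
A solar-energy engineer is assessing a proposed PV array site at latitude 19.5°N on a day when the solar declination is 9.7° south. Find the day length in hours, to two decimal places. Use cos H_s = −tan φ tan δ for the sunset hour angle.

cos H_s = −tan(19.5°) · tan(-9.7°) = 0.0605, so H_s = arccos(0.0605) = 86.53°.
Day length = 2 H_s / 15° h⁻¹ = 173.06° / 15 = 11.537 h.

11.54 hours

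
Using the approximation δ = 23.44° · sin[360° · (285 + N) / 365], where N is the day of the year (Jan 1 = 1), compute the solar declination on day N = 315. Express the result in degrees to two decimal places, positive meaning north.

-18.42°

360 × (285 + 315) / 365 = 591.781°; sin(591.781°) = -0.7857.
δ = 23.44 × -0.7857 = -18.417° ≈ -18.42°.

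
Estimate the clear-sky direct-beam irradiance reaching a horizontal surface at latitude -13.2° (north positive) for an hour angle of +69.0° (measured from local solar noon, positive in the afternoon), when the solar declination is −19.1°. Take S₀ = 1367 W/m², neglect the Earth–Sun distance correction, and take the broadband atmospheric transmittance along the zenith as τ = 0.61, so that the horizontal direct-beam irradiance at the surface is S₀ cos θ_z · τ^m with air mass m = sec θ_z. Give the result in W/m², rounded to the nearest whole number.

cos θ_z = sin(-13.2°) sin(-19.1°) + cos(-13.2°) cos(-19.1°) cos(69.00°) = 0.0747 + 0.3297 = 0.4044.
Air mass m = 1/cos θ_z = 1/0.4044 = 2.473; τ^m = 0.61^2.473 = 0.2945.
Surface direct beam = 1367 × 0.4044 × 0.2945 = 162.80 W/m².

163 W/m²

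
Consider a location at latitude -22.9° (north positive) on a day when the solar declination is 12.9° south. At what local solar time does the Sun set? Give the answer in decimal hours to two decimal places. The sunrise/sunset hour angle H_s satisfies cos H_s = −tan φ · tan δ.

The sunset hour angle satisfies cos H_s = −tan φ tan δ = -0.0967, giving H_s = 95.55°.
Sunset is at 12 + H_s/15 = 12 + 6.370 = 18.370 h local solar time.

18.37 h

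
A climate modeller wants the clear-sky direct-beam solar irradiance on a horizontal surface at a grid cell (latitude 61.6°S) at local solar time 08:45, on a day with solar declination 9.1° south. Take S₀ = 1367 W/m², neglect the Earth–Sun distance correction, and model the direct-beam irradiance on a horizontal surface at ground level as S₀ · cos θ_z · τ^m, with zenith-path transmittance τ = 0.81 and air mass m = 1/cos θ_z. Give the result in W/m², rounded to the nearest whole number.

Hour angle H = 15° × (8.75 − 12) = -48.75°.
cos θ_z = sin(-61.6°) sin(-9.1°) + cos(-61.6°) cos(-9.1°) cos(-48.75°) = 0.1391 + 0.3097 = 0.4488.
Air mass m = 1/cos θ_z = 1/0.4488 = 2.228; τ^m = 0.81^2.228 = 0.6253.
Surface direct beam = 1367 × 0.4488 × 0.6253 = 383.63 W/m².

384 W/m²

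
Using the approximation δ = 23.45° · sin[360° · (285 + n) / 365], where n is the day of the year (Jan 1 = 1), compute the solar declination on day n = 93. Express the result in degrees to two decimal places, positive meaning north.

+5.20°

360 × (285 + 93) / 365 = 372.822°; sin(372.822°) = 0.2219.
δ = 23.45 × 0.2219 = 5.204° ≈ +5.20°.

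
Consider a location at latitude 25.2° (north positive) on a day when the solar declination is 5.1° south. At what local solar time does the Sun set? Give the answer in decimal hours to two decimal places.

The sunset hour angle satisfies cos H_s = −tan φ tan δ = 0.0420, giving H_s = 87.59°.
Sunset is at 12 + H_s/15 = 12 + 5.839 = 17.839 h local solar time.

17.84 h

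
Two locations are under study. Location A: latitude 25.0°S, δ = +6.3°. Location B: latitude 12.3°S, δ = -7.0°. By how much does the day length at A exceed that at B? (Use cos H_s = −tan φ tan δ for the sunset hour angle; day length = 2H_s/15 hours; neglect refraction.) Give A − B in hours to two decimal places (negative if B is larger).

-0.60 h

A: H_s = arccos(−tan -25.0° · tan 6.3°) = 87.05°, so 2H_s/15 = 11.6067 h.
B: H_s = arccos(−tan -12.3° · tan -7.0°) = 91.53°, so 2H_s/15 = 12.2040 h.
A − B = 11.6067 − 12.2040 = -0.5973 h.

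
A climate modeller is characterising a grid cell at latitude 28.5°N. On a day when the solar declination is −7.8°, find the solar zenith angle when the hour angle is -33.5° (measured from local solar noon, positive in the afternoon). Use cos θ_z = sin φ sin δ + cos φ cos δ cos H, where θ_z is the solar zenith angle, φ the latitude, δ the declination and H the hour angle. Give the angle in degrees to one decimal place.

With φ = 28.5°, δ = -7.8°, H = -33.50°: sin φ sin δ = -0.0648, cos φ cos δ cos H = 0.7261, so cos θ_z = 0.6613.
θ_z = arccos(0.6613) = 48.60°.

48.6°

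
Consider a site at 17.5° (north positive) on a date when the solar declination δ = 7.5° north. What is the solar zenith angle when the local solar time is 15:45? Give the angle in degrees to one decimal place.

55.6°

Hour angle H = 15° × (15.75 − 12) = 56.25°.
With φ = 17.5°, δ = 7.5°, H = 56.25°: sin φ sin δ = 0.0392, cos φ cos δ cos H = 0.5253, so cos θ_z = 0.5645.
θ_z = arccos(0.5645) = 55.63°.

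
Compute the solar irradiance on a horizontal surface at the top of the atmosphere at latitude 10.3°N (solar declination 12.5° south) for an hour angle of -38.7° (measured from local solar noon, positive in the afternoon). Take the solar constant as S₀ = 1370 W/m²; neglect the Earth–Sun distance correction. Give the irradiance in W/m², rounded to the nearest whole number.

With φ = 10.3°, δ = -12.5°, H = -38.70°: sin φ sin δ = -0.0387, cos φ cos δ cos H = 0.7497, so cos θ_z = 0.7110.
Top-of-atmosphere irradiance = S₀ cos θ_z = 1370 × 0.7110 = 974.07 W/m².

974 W/m²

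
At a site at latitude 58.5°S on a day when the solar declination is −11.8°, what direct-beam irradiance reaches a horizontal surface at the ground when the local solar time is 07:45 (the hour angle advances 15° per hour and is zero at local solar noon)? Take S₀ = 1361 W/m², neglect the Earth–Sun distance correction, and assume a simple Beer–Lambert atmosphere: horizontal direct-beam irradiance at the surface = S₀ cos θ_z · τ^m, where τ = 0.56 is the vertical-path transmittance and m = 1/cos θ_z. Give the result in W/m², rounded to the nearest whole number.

128 W/m²

Hour angle H = 15° × (7.75 − 12) = -63.75°.
cos θ_z = sin(-58.5°) sin(-11.8°) + cos(-58.5°) cos(-11.8°) cos(-63.75°) = 0.1744 + 0.2262 = 0.4006.
Air mass m = 1/cos θ_z = 1/0.4006 = 2.496; τ^m = 0.56^2.496 = 0.2352.
Surface direct beam = 1361 × 0.4006 × 0.2352 = 128.23 W/m².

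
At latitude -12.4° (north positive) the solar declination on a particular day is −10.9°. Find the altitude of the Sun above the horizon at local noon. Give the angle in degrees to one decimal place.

88.5°

At local solar noon the hour angle is zero, so the elevation is 90° − |φ − δ| = 90° − |-12.4° − (-10.9°)| = 90° − 1.5° = 88.5°.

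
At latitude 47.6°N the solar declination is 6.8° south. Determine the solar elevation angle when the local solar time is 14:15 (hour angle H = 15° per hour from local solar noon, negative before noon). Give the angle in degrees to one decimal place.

Hour angle H = 15° × (14.25 − 12) = 33.75°.
With φ = 47.6°, δ = -6.8°, H = 33.75°: sin φ sin δ = -0.0874, cos φ cos δ cos H = 0.5567, so cos θ_z = 0.4693.
θ_z = arccos(0.4693) = 62.01°, so the elevation is 90° − 62.01° = 27.99°.

28.0°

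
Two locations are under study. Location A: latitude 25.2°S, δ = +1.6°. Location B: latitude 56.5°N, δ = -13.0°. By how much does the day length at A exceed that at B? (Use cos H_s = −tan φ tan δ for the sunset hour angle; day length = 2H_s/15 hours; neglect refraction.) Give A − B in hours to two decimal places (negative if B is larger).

A: H_s = arccos(−tan -25.2° · tan 1.6°) = 89.25°, so 2H_s/15 = 11.9000 h.
B: H_s = arccos(−tan 56.5° · tan -13.0°) = 69.59°, so 2H_s/15 = 9.2787 h.
A − B = 11.9000 − 9.2787 = 2.6213 h.

+2.62 h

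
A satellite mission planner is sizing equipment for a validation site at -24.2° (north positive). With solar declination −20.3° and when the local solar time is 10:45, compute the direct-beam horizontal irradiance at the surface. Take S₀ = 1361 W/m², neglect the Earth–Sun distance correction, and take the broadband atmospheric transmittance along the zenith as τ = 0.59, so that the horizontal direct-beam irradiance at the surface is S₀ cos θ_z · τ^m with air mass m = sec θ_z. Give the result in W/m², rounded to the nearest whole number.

745 W/m²

Hour angle H = 15° × (10.75 − 12) = -18.75°.
cos θ_z = sin φ sin δ + cos φ cos δ cos H = (-0.4099)(-0.3469) + (0.9121)(0.9379)(0.9469) = 0.9522.
Air mass m = 1/cos θ_z = 1/0.9522 = 1.050; τ^m = 0.59^1.050 = 0.5746.
Surface direct beam = 1361 × 0.9522 × 0.5746 = 744.65 W/m².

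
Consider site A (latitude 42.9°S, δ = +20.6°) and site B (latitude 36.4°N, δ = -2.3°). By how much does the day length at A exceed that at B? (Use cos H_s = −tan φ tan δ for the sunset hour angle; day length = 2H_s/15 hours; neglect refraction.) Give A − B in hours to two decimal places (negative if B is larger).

-2.50 h

A: H_s = arccos(−tan -42.9° · tan 20.6°) = 69.56°, so 2H_s/15 = 9.2747 h.
B: H_s = arccos(−tan 36.4° · tan -2.3°) = 88.30°, so 2H_s/15 = 11.7733 h.
A − B = 9.2747 − 11.7733 = -2.4986 h.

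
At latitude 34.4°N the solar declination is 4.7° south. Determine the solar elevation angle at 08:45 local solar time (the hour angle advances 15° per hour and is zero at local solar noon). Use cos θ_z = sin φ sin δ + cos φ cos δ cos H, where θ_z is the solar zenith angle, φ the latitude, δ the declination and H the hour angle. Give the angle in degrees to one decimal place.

Hour angle H = 15° × (8.75 − 12) = -48.75°.
cos θ_z = sin φ sin δ + cos φ cos δ cos H = (0.5650)(-0.0819) + (0.8251)(0.9966)(0.6593) = 0.4959.
θ_z = arccos(0.4959) = 60.27°, so the elevation is 90° − 60.27° = 29.73°.

29.7°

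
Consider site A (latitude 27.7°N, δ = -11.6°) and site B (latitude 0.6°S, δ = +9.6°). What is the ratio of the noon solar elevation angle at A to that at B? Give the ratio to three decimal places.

A: 90° − |27.7 − (-11.6)| = 50.70°.
B: 90° − |-0.6 − (9.6)| = 79.80°.
Ratio A/B = 50.7000 / 79.8000 = 0.6353.

0.635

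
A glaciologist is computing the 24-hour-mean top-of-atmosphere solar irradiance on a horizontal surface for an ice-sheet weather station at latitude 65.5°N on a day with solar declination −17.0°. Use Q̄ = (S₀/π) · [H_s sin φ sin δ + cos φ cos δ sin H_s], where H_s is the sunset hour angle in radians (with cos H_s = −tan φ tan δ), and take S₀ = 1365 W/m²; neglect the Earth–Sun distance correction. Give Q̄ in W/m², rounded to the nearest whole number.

−tan φ tan δ = −(2.1943)(-0.3057) = 0.6708; H_s = arccos(0.6708) = 47.87°. In radians, H_s = 0.8355.
H_s sin φ sin δ = 0.8355 × 0.9100 × -0.2924 = -0.2223.
cos φ cos δ sin H_s = 0.4147 × 0.9563 × 0.7416 = 0.2941.
Q̄ = (1365/π) × (-0.2223 + 0.2941) = 434.49 × 0.0718 = 31.20 W/m².

31 W/m²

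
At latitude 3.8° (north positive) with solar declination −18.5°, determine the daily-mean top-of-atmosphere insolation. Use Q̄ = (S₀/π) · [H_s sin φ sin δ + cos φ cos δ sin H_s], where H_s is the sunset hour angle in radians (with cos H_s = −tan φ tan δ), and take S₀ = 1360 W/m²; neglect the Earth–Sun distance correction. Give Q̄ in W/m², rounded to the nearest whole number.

The sunset hour angle satisfies cos H_s = −tan φ tan δ = 0.0222, giving H_s = 88.73°. In radians, H_s = 1.5486.
H_s sin φ sin δ = 1.5486 × 0.0663 × -0.3173 = -0.0326.
cos φ cos δ sin H_s = 0.9978 × 0.9483 × 0.9998 = 0.9460.
Q̄ = (1360/π) × (-0.0326 + 0.9460) = 432.90 × 0.9134 = 395.41 W/m².

395 W/m²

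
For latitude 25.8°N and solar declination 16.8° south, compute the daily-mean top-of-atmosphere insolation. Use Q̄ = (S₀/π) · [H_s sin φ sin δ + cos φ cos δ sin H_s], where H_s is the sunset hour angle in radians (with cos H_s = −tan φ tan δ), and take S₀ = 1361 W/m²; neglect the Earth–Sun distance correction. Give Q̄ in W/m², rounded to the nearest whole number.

292 W/m²

cos H_s = −tan(25.8°) · tan(-16.8°) = 0.1460, so H_s = arccos(0.1460) = 81.60°. In radians, H_s = 1.4242.
H_s sin φ sin δ = 1.4242 × 0.4352 × -0.2890 = -0.1791.
cos φ cos δ sin H_s = 0.9003 × 0.9573 × 0.9893 = 0.8526.
Q̄ = (1361/π) × (-0.1791 + 0.8526) = 433.22 × 0.6735 = 291.77 W/m².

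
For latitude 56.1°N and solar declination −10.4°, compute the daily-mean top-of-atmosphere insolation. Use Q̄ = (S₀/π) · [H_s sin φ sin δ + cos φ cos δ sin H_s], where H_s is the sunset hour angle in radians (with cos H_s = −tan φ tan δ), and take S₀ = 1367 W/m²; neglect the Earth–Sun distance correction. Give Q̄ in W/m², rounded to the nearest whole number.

145 W/m²

The sunset hour angle satisfies cos H_s = −tan φ tan δ = 0.2731, giving H_s = 74.15°. In radians, H_s = 1.2942.
H_s sin φ sin δ = 1.2942 × 0.8300 × -0.1805 = -0.1939.
cos φ cos δ sin H_s = 0.5577 × 0.9836 × 0.9620 = 0.5277.
Q̄ = (1367/π) × (-0.1939 + 0.5277) = 435.13 × 0.3338 = 145.25 W/m².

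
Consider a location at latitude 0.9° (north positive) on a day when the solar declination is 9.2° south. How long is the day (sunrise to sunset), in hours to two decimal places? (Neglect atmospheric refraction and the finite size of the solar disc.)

−tan φ tan δ = −(0.0157)(-0.1620) = 0.0025; H_s = arccos(0.0025) = 89.86°.
Day length = 2 H_s / 15° h⁻¹ = 179.72° / 15 = 11.981 h.

11.98 hours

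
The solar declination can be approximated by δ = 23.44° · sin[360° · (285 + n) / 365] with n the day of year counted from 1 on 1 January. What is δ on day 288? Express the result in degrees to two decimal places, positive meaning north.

360 × (285 + 288) / 365 = 565.151°; sin(565.151°) = -0.4250.
δ = 23.44 × -0.4250 = -9.962° ≈ -9.96°.

-9.96°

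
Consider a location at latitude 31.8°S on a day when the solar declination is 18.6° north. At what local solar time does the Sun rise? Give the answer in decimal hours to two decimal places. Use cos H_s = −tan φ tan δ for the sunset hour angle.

cos H_s = −tan(-31.8°) · tan(18.6°) = 0.2087, so H_s = arccos(0.2087) = 77.95°.
Sunrise is at 12 − H_s/15 = 12 − 5.197 = 6.803 h local solar time.

6.80 h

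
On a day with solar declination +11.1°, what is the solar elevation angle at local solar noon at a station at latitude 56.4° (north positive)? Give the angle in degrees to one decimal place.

At local solar noon the hour angle is zero, so the elevation is 90° − |φ − δ| = 90° − |56.4° − (11.1°)| = 90° − 45.3° = 44.7°.

44.7°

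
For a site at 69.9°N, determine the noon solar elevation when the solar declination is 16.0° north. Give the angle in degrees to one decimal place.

36.1°

At local solar noon the hour angle is zero, so the elevation is 90° − |φ − δ| = 90° − |69.9° − (16.0°)| = 90° − 53.9° = 36.1°.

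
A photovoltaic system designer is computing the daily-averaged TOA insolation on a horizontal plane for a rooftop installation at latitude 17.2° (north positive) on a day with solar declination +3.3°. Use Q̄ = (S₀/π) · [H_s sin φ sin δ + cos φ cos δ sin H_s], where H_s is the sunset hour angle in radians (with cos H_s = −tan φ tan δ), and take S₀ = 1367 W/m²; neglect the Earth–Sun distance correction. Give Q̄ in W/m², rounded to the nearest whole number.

427 W/m²

The sunset hour angle satisfies cos H_s = −tan φ tan δ = -0.0178, giving H_s = 91.02°. In radians, H_s = 1.5886.
H_s sin φ sin δ = 1.5886 × 0.2957 × 0.0576 = 0.0271.
cos φ cos δ sin H_s = 0.9553 × 0.9983 × 0.9998 = 0.9535.
Q̄ = (1367/π) × (0.0271 + 0.9535) = 435.13 × 0.9806 = 426.69 W/m².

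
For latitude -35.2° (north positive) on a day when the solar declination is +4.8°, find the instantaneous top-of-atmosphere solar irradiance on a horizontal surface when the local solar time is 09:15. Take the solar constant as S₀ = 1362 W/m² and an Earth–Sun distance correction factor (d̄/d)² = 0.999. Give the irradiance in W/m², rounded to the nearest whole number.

Hour angle H = 15° × (9.25 − 12) = -41.25°.
cos θ_z = sin φ sin δ + cos φ cos δ cos H = (-0.5764)(0.0837) + (0.8171)(0.9965)(0.7518) = 0.5639.
Top-of-atmosphere irradiance = S₀ (d̄/d)² cos θ_z = 1362 × 0.999 × 0.5639 = 767.26 W/m².

767 W/m²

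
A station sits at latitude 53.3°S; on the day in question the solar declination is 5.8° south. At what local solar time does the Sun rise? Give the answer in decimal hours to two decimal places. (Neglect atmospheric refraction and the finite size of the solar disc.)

5.48 h

−tan φ tan δ = −(-1.3416)(-0.1016) = -0.1363; H_s = arccos(-0.1363) = 97.83°.
Sunrise is at 12 − H_s/15 = 12 − 6.522 = 5.478 h local solar time.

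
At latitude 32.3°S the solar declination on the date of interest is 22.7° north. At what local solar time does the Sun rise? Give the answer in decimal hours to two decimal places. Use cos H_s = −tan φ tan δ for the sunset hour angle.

cos H_s = −tan(-32.3°) · tan(22.7°) = 0.2644, so H_s = arccos(0.2644) = 74.67°.
Sunrise is at 12 − H_s/15 = 12 − 4.978 = 7.022 h local solar time.

7.02 h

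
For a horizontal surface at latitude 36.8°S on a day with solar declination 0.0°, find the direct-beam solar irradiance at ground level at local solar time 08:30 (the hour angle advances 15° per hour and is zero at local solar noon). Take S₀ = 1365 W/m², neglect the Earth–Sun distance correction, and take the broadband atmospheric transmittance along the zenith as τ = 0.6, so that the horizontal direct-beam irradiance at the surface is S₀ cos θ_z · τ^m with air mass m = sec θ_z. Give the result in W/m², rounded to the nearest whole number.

233 W/m²

Hour angle H = 15° × (8.5 − 12) = -52.50°.
cos θ_z = sin φ sin δ + cos φ cos δ cos H = (-0.5990)(0.0000) + (0.8007)(1.0000)(0.6088) = 0.4875.
Air mass m = 1/cos θ_z = 1/0.4875 = 2.051; τ^m = 0.6^2.051 = 0.3507.
Surface direct beam = 1365 × 0.4875 × 0.3507 = 233.37 W/m².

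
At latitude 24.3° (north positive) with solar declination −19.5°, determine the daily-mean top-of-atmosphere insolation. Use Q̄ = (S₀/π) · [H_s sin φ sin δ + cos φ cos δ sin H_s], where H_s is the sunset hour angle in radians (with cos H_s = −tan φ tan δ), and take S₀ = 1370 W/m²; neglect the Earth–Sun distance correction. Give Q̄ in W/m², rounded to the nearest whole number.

−tan φ tan δ = −(0.4515)(-0.3541) = 0.1599; H_s = arccos(0.1599) = 80.80°. In radians, H_s = 1.4102.
H_s sin φ sin δ = 1.4102 × 0.4115 × -0.3338 = -0.1937.
cos φ cos δ sin H_s = 0.9114 × 0.9426 × 0.9871 = 0.8480.
Q̄ = (1370/π) × (-0.1937 + 0.8480) = 436.08 × 0.6543 = 285.33 W/m².

285 W/m²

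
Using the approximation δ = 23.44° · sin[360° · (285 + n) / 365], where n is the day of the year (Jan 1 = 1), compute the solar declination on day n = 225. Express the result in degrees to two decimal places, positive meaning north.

360 × (285 + 225) / 365 = 503.014°; sin(503.014°) = 0.6016.
δ = 23.44 × 0.6016 = 14.102° ≈ +14.10°.

+14.10°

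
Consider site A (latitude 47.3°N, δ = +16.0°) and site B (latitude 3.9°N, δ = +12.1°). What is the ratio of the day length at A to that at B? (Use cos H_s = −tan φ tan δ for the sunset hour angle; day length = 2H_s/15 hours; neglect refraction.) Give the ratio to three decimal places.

A: H_s = arccos(−tan 47.3° · tan 16.0°) = 108.10°, so 2H_s/15 = 14.4133 h.
B: H_s = arccos(−tan 3.9° · tan 12.1°) = 90.84°, so 2H_s/15 = 12.1120 h.
Ratio A/B = 14.4133 / 12.1120 = 1.1900.

1.190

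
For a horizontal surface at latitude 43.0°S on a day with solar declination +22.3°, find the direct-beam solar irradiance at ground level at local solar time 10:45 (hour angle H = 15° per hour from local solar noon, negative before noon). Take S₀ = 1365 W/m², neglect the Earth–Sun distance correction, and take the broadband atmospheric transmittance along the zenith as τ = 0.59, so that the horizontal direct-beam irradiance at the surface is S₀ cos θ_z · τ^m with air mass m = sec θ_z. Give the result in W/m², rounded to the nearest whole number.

131 W/m²

Hour angle H = 15° × (10.75 − 12) = -18.75°.
With φ = -43.0°, δ = 22.3°, H = -18.75°: sin φ sin δ = -0.2588, cos φ cos δ cos H = 0.6407, so cos θ_z = 0.3819.
Air mass m = 1/cos θ_z = 1/0.3819 = 2.618; τ^m = 0.59^2.618 = 0.2512.
Surface direct beam = 1365 × 0.3819 × 0.2512 = 130.95 W/m².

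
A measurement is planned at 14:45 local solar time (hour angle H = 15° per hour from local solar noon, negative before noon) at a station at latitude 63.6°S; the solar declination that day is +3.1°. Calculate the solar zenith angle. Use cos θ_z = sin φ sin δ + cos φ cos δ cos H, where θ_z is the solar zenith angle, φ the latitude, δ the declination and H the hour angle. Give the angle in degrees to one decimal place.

73.4°

Hour angle H = 15° × (14.75 − 12) = 41.25°.
With φ = -63.6°, δ = 3.1°, H = 41.25°: sin φ sin δ = -0.0484, cos φ cos δ cos H = 0.3338, so cos θ_z = 0.2854.
θ_z = arccos(0.2854) = 73.42°.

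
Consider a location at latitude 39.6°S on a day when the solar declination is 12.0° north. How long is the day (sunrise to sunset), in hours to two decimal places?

10.65 hours

−tan φ tan δ = −(-0.8273)(0.2126) = 0.1759; H_s = arccos(0.1759) = 79.87°.
Day length = 2 H_s / 15° h⁻¹ = 159.74° / 15 = 10.649 h.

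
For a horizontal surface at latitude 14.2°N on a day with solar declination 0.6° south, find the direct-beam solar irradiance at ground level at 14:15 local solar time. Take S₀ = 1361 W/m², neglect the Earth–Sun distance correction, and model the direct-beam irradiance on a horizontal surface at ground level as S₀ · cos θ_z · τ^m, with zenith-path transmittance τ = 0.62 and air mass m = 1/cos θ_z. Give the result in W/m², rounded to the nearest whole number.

Hour angle H = 15° × (14.25 − 12) = 33.75°.
cos θ_z = sin(14.2°) sin(-0.6°) + cos(14.2°) cos(-0.6°) cos(33.75°) = -0.0026 + 0.8060 = 0.8034.
Air mass m = 1/cos θ_z = 1/0.8034 = 1.245; τ^m = 0.62^1.245 = 0.5515.
Surface direct beam = 1361 × 0.8034 × 0.5515 = 603.03 W/m².

603 W/m²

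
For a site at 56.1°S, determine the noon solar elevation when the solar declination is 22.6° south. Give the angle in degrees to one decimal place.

At local solar noon the hour angle is zero, so the elevation is 90° − |φ − δ| = 90° − |-56.1° − (-22.6°)| = 90° − 33.5° = 56.5°.

56.5°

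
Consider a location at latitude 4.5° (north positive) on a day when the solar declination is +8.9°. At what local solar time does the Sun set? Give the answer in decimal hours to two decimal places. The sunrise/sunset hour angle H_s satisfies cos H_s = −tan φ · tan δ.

cos H_s = −tan(4.5°) · tan(8.9°) = -0.0123, so H_s = arccos(-0.0123) = 90.70°.
Sunset is at 12 + H_s/15 = 12 + 6.047 = 18.047 h local solar time.

18.05 h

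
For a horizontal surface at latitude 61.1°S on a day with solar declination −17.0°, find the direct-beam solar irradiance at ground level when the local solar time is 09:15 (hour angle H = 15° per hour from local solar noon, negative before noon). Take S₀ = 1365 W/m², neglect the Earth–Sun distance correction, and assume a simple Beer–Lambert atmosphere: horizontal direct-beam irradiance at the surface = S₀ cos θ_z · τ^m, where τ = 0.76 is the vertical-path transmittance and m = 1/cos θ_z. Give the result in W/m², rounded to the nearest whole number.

523 W/m²

Hour angle H = 15° × (9.25 − 12) = -41.25°.
cos θ_z = sin(-61.1°) sin(-17.0°) + cos(-61.1°) cos(-17.0°) cos(-41.25°) = 0.2560 + 0.3475 = 0.6035.
Air mass m = 1/cos θ_z = 1/0.6035 = 1.657; τ^m = 0.76^1.657 = 0.6346.
Surface direct beam = 1365 × 0.6035 × 0.6346 = 522.77 W/m².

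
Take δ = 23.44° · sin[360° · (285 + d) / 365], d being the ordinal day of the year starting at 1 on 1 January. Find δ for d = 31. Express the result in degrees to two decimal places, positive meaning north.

360 × (285 + 31) / 365 = 311.671°; sin(311.671°) = -0.7470.
δ = 23.44 × -0.7470 = -17.510° ≈ -17.51°.

-17.51°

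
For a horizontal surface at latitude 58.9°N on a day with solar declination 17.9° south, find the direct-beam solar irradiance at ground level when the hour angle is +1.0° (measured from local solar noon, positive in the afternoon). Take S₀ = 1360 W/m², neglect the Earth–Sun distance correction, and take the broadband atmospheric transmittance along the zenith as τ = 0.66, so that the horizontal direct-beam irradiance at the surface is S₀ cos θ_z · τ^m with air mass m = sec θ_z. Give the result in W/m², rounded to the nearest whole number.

cos θ_z = sin(58.9°) sin(-17.9°) + cos(58.9°) cos(-17.9°) cos(1.00°) = -0.2632 + 0.4915 = 0.2283.
Air mass m = 1/cos θ_z = 1/0.2283 = 4.380; τ^m = 0.66^4.380 = 0.1620.
Surface direct beam = 1360 × 0.2283 × 0.1620 = 50.30 W/m².

50 W/m²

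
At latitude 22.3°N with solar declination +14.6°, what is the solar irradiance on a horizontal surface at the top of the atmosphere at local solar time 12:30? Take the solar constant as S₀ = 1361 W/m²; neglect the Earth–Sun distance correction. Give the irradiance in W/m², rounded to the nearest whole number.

Hour angle H = 15° × (12.5 − 12) = 7.50°.
With φ = 22.3°, δ = 14.6°, H = 7.50°: sin φ sin δ = 0.0956, cos φ cos δ cos H = 0.8877, so cos θ_z = 0.9833.
Top-of-atmosphere irradiance = S₀ cos θ_z = 1361 × 0.9833 = 1338.27 W/m².

1338 W/m²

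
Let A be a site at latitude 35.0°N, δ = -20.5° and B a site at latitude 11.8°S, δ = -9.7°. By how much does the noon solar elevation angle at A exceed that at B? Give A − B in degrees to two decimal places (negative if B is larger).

-53.40°

A: 90° − |35.0 − (-20.5)| = 34.50°.
B: 90° − |-11.8 − (-9.7)| = 87.90°.
A − B = 34.50 − 87.90 = -53.40°.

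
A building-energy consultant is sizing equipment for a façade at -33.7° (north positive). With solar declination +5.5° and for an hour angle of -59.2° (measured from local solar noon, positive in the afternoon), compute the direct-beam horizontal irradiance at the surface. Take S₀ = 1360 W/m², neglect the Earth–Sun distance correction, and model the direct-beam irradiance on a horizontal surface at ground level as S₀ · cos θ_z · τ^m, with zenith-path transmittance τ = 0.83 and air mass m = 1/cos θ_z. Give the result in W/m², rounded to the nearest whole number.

305 W/m²

cos θ_z = sin(-33.7°) sin(5.5°) + cos(-33.7°) cos(5.5°) cos(-59.20°) = -0.0532 + 0.4240 = 0.3708.
Air mass m = 1/cos θ_z = 1/0.3708 = 2.697; τ^m = 0.83^2.697 = 0.6050.
Surface direct beam = 1360 × 0.3708 × 0.6050 = 305.09 W/m².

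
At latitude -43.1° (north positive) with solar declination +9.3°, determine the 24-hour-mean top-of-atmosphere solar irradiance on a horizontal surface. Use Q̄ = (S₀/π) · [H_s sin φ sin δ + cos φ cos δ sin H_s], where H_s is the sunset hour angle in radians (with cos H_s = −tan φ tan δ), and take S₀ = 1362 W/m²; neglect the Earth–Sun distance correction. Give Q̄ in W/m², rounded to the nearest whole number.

The sunset hour angle satisfies cos H_s = −tan φ tan δ = 0.1532, giving H_s = 81.19°. In radians, H_s = 1.4170.
H_s sin φ sin δ = 1.4170 × -0.6833 × 0.1616 = -0.1565.
cos φ cos δ sin H_s = 0.7302 × 0.9869 × 0.9882 = 0.7121.
Q̄ = (1362/π) × (-0.1565 + 0.7121) = 433.54 × 0.5556 = 240.87 W/m².

241 W/m²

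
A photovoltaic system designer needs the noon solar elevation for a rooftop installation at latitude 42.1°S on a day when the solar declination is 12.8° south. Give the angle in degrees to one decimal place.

60.7°

At local solar noon the hour angle is zero, so the elevation is 90° − |φ − δ| = 90° − |-42.1° − (-12.8°)| = 90° − 29.3° = 60.7°.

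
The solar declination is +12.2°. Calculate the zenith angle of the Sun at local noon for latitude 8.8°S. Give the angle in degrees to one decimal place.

21.0°

At local solar noon the hour angle is zero, so the zenith angle is |φ − δ| = |-8.8° − (12.2°)| = 21.0°.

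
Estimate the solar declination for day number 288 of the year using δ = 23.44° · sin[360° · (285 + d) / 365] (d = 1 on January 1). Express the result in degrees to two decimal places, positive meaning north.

-9.96°

360 × (285 + 288) / 365 = 565.151°; sin(565.151°) = -0.4250.
δ = 23.44 × -0.4250 = -9.962° ≈ -9.96°.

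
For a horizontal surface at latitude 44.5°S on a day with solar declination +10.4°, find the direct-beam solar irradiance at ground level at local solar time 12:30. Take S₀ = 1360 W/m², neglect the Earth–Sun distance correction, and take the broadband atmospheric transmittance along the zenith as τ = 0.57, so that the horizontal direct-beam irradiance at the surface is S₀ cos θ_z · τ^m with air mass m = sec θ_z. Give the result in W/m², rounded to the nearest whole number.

288 W/m²

Hour angle H = 15° × (12.5 − 12) = 7.50°.
cos θ_z = sin(-44.5°) sin(10.4°) + cos(-44.5°) cos(10.4°) cos(7.50°) = -0.1265 + 0.6955 = 0.5690.
Air mass m = 1/cos θ_z = 1/0.5690 = 1.757; τ^m = 0.57^1.757 = 0.3725.
Surface direct beam = 1360 × 0.5690 × 0.3725 = 288.26 W/m².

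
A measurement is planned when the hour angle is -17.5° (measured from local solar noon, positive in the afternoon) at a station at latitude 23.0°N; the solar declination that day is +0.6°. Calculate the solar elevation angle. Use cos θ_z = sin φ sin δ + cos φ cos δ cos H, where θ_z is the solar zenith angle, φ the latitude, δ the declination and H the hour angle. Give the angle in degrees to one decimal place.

61.9°

With φ = 23.0°, δ = 0.6°, H = -17.50°: sin φ sin δ = 0.0041, cos φ cos δ cos H = 0.8779, so cos θ_z = 0.8820.
θ_z = arccos(0.8820) = 28.12°, so the elevation is 90° − 28.12° = 61.88°.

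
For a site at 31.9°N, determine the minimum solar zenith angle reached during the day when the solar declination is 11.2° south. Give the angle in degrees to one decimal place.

43.1°

At local solar noon the hour angle is zero, so the zenith angle is |φ − δ| = |31.9° − (-11.2°)| = 43.1°.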